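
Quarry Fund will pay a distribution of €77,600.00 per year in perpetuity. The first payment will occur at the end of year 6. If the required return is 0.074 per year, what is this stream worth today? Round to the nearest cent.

€733852.19

Value at end of year 5: C / r = €77,600.00 / 0.074 = €1,048,648.6486
Discount to today: PV = €1,048,648.6486 / (1 + 0.074)^5 = €1,048,648.6486 / 1.428964 = €733,852.19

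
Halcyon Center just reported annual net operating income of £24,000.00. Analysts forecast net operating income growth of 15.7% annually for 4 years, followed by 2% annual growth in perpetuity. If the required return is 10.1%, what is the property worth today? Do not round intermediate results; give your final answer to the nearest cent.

D_1 = 27768.00000
D_2 = 32127.57600
D_3 = 37171.60543
D_4 = 43007.54748
Terminal value at year 4: TV = D_4×(1+g_2)/(r−g_2) = 43867.69843/0.081 = 541576.52388
P_0 = D_1/(1+r)^1 + D_2/(1+r)^2 + D_3/(1+r)^3 + D_4/(1+r)^4 + TV/(1+r)^4
    = 25220.70845 + 26503.50561 + 27851.54949 + 29268.15873 + 368561.99878 = 477405.92105

£477405.92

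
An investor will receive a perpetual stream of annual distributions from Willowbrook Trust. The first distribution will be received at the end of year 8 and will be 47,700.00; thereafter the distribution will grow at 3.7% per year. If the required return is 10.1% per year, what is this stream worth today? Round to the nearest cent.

Value at end of year 7: C₁ / (r − g) = 47,700.00 / (0.101 − 0.037) = 745,312.5000
Discount to today: PV = 745,312.5000 / (1 + 0.101)^7 = 745,312.5000 / 1.961152 = 380,038.13

380038.13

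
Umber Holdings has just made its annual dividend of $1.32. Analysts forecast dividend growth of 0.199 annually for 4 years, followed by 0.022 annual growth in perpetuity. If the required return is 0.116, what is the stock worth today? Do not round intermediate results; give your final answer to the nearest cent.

D_1 = 1.58268
D_2 = 1.89763
D_3 = 2.27526
D_4 = 2.72804
Terminal value at year 4: TV = D_4×(1+g_2)/(r−g_2) = 2.78806/0.094 = 29.66017
P_0 = D_1/(1+r)^1 + D_2/(1+r)^2 + D_3/(1+r)^3 + D_4/(1+r)^4 + TV/(1+r)^4
    = 1.41817 + 1.52365 + 1.63696 + 1.75871 + 19.12128 = 25.45877

$25.46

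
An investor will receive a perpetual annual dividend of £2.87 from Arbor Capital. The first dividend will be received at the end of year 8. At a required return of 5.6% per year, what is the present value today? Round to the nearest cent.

£35.00

Value at end of year 7: C / r = £2.87 / 0.056 = £51.2500
Discount to today: PV = £51.2500 / (1 + 0.056)^7 = £51.2500 / 1.464359 = £35.00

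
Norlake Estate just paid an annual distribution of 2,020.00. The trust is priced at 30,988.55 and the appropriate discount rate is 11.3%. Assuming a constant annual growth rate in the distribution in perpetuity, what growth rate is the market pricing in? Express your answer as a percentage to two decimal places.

4.49%

P = D₀(1+g)/(r−g) ⇒ P(r−g) = D₀(1+g) ⇒ g(P+D₀) = P·r − D₀
g = (P·r − D₀)/(P + D₀) = (30,988.55×0.113 − 2,020.00) / (30,988.55 + 2,020.00) = 0.044889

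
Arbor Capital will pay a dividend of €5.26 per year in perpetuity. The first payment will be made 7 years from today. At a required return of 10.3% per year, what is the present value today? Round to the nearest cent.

€28.36

Value at end of year 6: C / r = €5.26 / 0.103 = €51.0680
Discount to today: PV = €51.0680 / (1 + 0.103)^6 = €51.0680 / 1.800749 = €28.36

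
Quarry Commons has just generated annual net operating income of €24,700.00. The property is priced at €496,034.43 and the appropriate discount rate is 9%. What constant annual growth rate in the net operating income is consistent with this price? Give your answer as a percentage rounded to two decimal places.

3.83%

P = D₀(1+g)/(r−g) ⇒ P(r−g) = D₀(1+g) ⇒ g(P+D₀) = P·r − D₀
g = (P·r − D₀)/(P + D₀) = (€496,034.43×0.09 − €24,700.00) / (€496,034.43 + €24,700.00) = 0.038298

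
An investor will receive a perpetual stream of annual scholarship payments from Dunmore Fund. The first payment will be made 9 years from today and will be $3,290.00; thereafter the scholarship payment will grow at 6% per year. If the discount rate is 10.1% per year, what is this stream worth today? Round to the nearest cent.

Value at end of year 8: C₁ / (r − g) = $3,290.00 / (0.101 − 0.06) = $80,243.9024
Discount to today: PV = $80,243.9024 / (1 + 0.101)^8 = $80,243.9024 / 2.159228 = $37,163.23

$37163.23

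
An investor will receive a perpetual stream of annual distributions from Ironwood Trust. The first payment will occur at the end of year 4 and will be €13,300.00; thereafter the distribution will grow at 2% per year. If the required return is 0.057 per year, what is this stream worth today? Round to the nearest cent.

Value at end of year 3: C₁ / (r − g) = €13,300.00 / (0.057 − 0.02) = €359,459.4595
Discount to today: PV = €359,459.4595 / (1 + 0.057)^3 = €359,459.4595 / 1.180932 = €304,386.20

€304386.20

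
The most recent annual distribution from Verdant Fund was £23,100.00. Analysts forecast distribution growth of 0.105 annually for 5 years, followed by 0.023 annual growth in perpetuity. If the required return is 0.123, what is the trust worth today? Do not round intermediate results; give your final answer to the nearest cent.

£328035.16

D_1 = 25525.50000
D_2 = 28205.67750
D_3 = 31167.27364
D_4 = 34439.83737
D_5 = 38056.02029
Terminal value at year 5: TV = D_5×(1+g_2)/(r−g_2) = 38931.30876/0.1 = 389313.08760
P_0 = D_1/(1+r)^1 + D_2/(1+r)^2 + D_3/(1+r)^3 + D_4/(1+r)^4 + D_5/(1+r)^5 + TV/(1+r)^5
    = 22729.74176 + 22365.41821 + 22006.93421 + 21654.19618 + 21307.11200 + 217971.75574 = 328035.15809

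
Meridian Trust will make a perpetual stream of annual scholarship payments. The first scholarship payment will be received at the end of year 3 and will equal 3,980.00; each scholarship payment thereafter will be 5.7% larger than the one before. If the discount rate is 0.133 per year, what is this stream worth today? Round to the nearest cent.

40795.26

Value at end of year 2: C₁ / (r − g) = 3,980.00 / (0.133 − 0.057) = 52,368.4211
Discount to today: PV = 52,368.4211 / (1 + 0.133)^2 = 52,368.4211 / 1.283689 = 40,795.26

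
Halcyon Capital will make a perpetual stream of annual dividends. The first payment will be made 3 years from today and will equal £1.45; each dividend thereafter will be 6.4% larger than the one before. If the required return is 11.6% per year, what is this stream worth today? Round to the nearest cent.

£22.39

Value at end of year 2: C₁ / (r − g) = £1.45 / (0.116 − 0.064) = £27.8846
Discount to today: PV = £27.8846 / (1 + 0.116)^2 = £27.8846 / 1.245456 = £22.39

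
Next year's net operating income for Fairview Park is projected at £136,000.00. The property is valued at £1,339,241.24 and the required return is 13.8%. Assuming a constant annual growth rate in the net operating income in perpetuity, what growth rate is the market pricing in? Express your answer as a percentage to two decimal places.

P = D₁/(r−g) ⇒ g = r − D₁/P = 0.138 − £136,000.00/£1,339,241.24 = 0.036450

3.64%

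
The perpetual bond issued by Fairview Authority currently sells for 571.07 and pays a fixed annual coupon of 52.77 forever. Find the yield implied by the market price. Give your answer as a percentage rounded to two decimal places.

9.24%

P = C/r ⇒ r = C/P = 52.77/571.07 = 0.092405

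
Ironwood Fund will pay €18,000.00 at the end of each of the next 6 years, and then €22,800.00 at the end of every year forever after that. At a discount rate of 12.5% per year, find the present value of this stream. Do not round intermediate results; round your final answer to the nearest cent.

PV of 6-year annuity: €18,000.00 × [1 − (1+0.125)^−6] / 0.125 = 72969.09346
Perpetuity value at year 6: €22,800.00 / 0.125 = 182400.00000
PV of perpetuity: 182400.00000 / (1+0.125)^6 = 89972.48161
Total PV = 72969.09346 + 89972.48161 = 162941.57508

€162941.58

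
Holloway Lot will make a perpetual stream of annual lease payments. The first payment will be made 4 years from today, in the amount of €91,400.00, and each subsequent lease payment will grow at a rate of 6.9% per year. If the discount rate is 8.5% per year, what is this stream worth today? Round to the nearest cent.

Value at end of year 3: C₁ / (r − g) = €91,400.00 / (0.085 − 0.069) = €5,712,500.0000
Discount to today: PV = €5,712,500.0000 / (1 + 0.085)^3 = €5,712,500.0000 / 1.277289 = €4,472,362.51

€4472362.51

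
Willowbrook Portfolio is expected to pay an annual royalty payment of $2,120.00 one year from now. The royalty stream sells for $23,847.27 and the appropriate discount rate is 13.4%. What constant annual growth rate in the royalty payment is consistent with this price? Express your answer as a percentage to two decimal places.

P = D₁/(r−g) ⇒ g = r − D₁/P = 0.134 − $2,120.00/$23,847.27 = 0.045101

4.51%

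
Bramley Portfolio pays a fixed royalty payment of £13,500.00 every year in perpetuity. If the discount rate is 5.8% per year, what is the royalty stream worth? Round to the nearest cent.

£232758.62

Level perpetuity: PV = C / r = £13,500.00 / 0.058 = £232,758.62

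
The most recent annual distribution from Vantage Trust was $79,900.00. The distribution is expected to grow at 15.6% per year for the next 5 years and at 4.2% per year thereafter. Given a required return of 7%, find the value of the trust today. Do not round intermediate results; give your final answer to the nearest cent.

$4883291.74

D_1 = 92364.40000
D_2 = 106773.24640
D_3 = 123429.87284
D_4 = 142684.93300
D_5 = 164943.78255
Terminal value at year 5: TV = D_5×(1+g_2)/(r−g_2) = 171871.42142/0.028 = 6138265.05059
P_0 = D_1/(1+r)^1 + D_2/(1+r)^2 + D_3/(1+r)^3 + D_4/(1+r)^4 + D_5/(1+r)^5 + TV/(1+r)^5
    = 86321.86916 + 93259.88855 + 100755.54314 + 108853.65222 + 117602.63735 + 4376498.14708 = 4883291.73749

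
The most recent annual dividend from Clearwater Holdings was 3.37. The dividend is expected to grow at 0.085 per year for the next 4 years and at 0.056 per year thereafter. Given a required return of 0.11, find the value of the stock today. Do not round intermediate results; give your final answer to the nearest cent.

72.90

D_1 = 3.65645
D_2 = 3.96725
D_3 = 4.30446
D_4 = 4.67034
Terminal value at year 4: TV = D_4×(1+g_2)/(r−g_2) = 4.93188/0.054 = 91.33117
P_0 = D_1/(1+r)^1 + D_2/(1+r)^2 + D_3/(1+r)^3 + D_4/(1+r)^4 + TV/(1+r)^4
    = 3.29410 + 3.21991 + 3.14739 + 3.07650 + 60.16267 = 72.90056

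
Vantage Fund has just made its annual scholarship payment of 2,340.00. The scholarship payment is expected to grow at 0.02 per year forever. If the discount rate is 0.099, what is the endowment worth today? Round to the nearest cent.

D₁ = D₀ × (1 + g) = 2,340.00 × 1.02 = 2,386.8000
Growing perpetuity: P = D₁ / (r − g) = 2,386.8000 / (0.099 − 0.02) = 30,212.66

30212.66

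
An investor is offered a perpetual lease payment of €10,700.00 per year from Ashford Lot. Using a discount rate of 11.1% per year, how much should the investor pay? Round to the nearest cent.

€96396.40

Level perpetuity: PV = C / r = €10,700.00 / 0.111 = €96,396.40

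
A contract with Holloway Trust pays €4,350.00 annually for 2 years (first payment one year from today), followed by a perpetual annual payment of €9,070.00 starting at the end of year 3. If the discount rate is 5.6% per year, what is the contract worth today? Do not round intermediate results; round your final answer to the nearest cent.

PV of 2-year annuity: €4,350.00 × [1 − (1+0.056)^−2] / 0.056 = 8020.18767
Perpetuity value at year 2: €9,070.00 / 0.056 = 161964.28571
PV of perpetuity: 161964.28571 / (1+0.056)^2 = 145241.73349
Total PV = 8020.18767 + 145241.73349 = 153261.92116

€153261.92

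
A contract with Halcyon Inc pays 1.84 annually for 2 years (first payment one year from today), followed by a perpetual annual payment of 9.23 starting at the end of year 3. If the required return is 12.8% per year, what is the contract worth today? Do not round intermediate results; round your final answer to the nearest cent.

PV of 2-year annuity: 1.84 × [1 − (1+0.128)^−2] / 0.128 = 3.07731
Perpetuity value at year 2: 9.23 / 0.128 = 72.10938
PV of perpetuity: 72.10938 / (1+0.128)^2 = 56.67265
Total PV = 3.07731 + 56.67265 = 59.74996

59.75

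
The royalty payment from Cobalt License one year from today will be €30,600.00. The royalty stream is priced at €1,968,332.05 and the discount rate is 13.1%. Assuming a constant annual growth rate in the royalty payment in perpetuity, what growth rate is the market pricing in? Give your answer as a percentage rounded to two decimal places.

11.55%

P = D₁/(r−g) ⇒ g = r − D₁/P = 0.131 − €30,600.00/€1,968,332.05 = 0.115454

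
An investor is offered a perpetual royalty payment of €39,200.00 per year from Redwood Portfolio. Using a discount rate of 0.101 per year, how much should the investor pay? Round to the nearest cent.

Level perpetuity: PV = C / r = €39,200.00 / 0.101 = €388,118.81

€388118.81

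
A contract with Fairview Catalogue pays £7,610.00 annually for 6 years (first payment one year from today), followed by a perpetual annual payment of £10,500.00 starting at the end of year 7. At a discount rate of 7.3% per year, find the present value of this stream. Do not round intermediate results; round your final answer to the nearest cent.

£130186.97

PV of 6-year annuity: £7,610.00 × [1 − (1+0.073)^−6] / 0.073 = 35939.85011
Perpetuity value at year 6: £10,500.00 / 0.073 = 143835.61644
PV of perpetuity: 143835.61644 / (1+0.073)^6 = 94247.12417
Total PV = 35939.85011 + 94247.12417 = 130186.97428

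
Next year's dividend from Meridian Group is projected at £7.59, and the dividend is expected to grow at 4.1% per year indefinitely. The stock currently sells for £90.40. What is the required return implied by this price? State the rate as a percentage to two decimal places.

12.50%

P = D₁/(r − g) ⇒ r = D₁/P + g = £7.5900/£90.40 + 0.041 = 0.083960 + 0.041 = 0.124960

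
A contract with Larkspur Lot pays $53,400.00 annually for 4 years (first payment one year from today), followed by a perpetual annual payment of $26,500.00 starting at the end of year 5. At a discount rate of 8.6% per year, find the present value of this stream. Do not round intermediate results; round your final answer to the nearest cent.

PV of 4-year annuity: $53,400.00 × [1 − (1+0.086)^−4] / 0.086 = 174530.93270
Perpetuity value at year 4: $26,500.00 / 0.086 = 308139.53488
PV of perpetuity: 308139.53488 / (1+0.086)^4 = 221527.74244
Total PV = 174530.93270 + 221527.74244 = 396058.67514

$396058.68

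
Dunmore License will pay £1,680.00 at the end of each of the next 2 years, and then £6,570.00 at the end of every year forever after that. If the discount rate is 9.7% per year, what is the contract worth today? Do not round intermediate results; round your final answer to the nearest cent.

PV of 2-year annuity: £1,680.00 × [1 − (1+0.097)^−2] / 0.097 = 2927.48351
Perpetuity value at year 2: £6,570.00 / 0.097 = 67731.95876
PV of perpetuity: 67731.95876 / (1+0.097)^2 = 56283.40719
Total PV = 2927.48351 + 56283.40719 = 59210.89070

£59210.89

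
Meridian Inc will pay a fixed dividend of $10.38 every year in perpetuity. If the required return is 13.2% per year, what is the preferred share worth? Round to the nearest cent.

Level perpetuity: PV = C / r = $10.38 / 0.132 = $78.64

$78.64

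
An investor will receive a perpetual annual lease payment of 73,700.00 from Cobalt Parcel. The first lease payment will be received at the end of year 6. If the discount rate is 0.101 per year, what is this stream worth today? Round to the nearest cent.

451034.25

Value at end of year 5: C / r = 73,700.00 / 0.101 = 729,702.9703
Discount to today: PV = 729,702.9703 / (1 + 0.101)^5 = 729,702.9703 / 1.617844 = 451,034.25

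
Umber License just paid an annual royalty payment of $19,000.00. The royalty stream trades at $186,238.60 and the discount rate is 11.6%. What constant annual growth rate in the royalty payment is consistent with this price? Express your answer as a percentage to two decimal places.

1.27%

P = D₀(1+g)/(r−g) ⇒ P(r−g) = D₀(1+g) ⇒ g(P+D₀) = P·r − D₀
g = (P·r − D₀)/(P + D₀) = ($186,238.60×0.116 − $19,000.00) / ($186,238.60 + $19,000.00) = 0.012686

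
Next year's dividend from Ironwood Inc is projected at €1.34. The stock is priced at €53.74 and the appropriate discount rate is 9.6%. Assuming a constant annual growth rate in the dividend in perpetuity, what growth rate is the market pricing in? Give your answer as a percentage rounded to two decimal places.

P = D₁/(r−g) ⇒ g = r − D₁/P = 0.096 − €1.34/€53.74 = 0.071065

7.11%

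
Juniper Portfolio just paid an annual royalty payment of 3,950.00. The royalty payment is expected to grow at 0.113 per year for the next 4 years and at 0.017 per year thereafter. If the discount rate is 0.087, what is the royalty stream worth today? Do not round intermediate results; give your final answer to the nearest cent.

79846.34

D_1 = 4396.35000
D_2 = 4893.13755
D_3 = 5446.06209
D_4 = 6061.46711
Terminal value at year 4: TV = D_4×(1+g_2)/(r−g_2) = 6164.51205/0.07 = 88064.45786
P_0 = D_1/(1+r)^1 + D_2/(1+r)^2 + D_3/(1+r)^3 + D_4/(1+r)^4 + TV/(1+r)^4
    = 4044.48022 + 4141.22032 + 4240.27435 + 4341.69765 + 63078.66445 = 79846.33698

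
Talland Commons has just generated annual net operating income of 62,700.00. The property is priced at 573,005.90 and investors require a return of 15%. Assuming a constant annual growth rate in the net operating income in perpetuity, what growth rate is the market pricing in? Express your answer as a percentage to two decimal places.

3.66%

P = D₀(1+g)/(r−g) ⇒ P(r−g) = D₀(1+g) ⇒ g(P+D₀) = P·r − D₀
g = (P·r − D₀)/(P + D₀) = (573,005.90×0.15 − 62,700.00) / (573,005.90 + 62,700.00) = 0.036575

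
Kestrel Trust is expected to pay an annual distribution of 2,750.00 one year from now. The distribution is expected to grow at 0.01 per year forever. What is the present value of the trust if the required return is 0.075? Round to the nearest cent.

Growing perpetuity: P = D₁ / (r − g) = 2,750.0000 / (0.075 − 0.01) = 42,307.69

42307.69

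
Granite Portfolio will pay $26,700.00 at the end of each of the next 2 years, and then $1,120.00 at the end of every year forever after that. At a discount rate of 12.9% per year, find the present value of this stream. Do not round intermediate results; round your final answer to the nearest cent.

PV of 2-year annuity: $26,700.00 × [1 − (1+0.129)^−2] / 0.129 = 44596.32163
Perpetuity value at year 2: $1,120.00 / 0.129 = 8682.17054
PV of perpetuity: 8682.17054 / (1+0.129)^2 = 6811.46342
Total PV = 44596.32163 + 6811.46342 = 51407.78505

$51407.79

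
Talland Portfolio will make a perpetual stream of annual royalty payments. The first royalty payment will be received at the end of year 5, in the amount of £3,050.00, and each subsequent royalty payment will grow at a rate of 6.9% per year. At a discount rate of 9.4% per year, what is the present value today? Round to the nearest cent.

£85170.76

Value at end of year 4: C₁ / (r − g) = £3,050.00 / (0.094 − 0.069) = £122,000.0000
Discount to today: PV = £122,000.0000 / (1 + 0.094)^4 = £122,000.0000 / 1.432416 = £85,170.76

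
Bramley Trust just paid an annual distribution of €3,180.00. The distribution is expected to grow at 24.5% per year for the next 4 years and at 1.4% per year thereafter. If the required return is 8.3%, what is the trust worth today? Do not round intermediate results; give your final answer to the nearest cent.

D_1 = 3959.10000
D_2 = 4929.07950
D_3 = 6136.70398
D_4 = 7640.19645
Terminal value at year 4: TV = D_4×(1+g_2)/(r−g_2) = 7747.15920/0.069 = 112277.66960
P_0 = D_1/(1+r)^1 + D_2/(1+r)^2 + D_3/(1+r)^3 + D_4/(1+r)^4 + TV/(1+r)^4
    = 3655.67867 + 4202.51149 + 4831.14202 + 5553.80592 + 81616.80007 = 99859.93817

€99859.94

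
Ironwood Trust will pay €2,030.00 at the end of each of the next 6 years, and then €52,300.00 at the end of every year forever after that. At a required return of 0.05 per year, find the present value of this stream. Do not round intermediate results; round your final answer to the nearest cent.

€790844.96

PV of 6-year annuity: €2,030.00 × [1 − (1+0.05)^−6] / 0.05 = 10303.65490
Perpetuity value at year 6: €52,300.00 / 0.05 = 1046000.00000
PV of perpetuity: 1046000.00000 / (1+0.05)^6 = 780541.30488
Total PV = 10303.65490 + 780541.30488 = 790844.95978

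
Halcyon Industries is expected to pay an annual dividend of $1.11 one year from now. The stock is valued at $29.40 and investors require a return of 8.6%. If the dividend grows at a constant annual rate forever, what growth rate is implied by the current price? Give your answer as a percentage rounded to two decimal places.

P = D₁/(r−g) ⇒ g = r − D₁/P = 0.086 − $1.11/$29.40 = 0.048245

4.82%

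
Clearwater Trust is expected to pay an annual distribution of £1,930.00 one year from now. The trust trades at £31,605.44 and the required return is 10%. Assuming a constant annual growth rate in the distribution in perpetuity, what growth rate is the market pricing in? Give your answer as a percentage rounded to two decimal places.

P = D₁/(r−g) ⇒ g = r − D₁/P = 0.1 − £1,930.00/£31,605.44 = 0.038935

3.89%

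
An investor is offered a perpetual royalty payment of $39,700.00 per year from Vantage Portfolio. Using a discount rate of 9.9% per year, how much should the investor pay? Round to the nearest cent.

$401010.10

Level perpetuity: PV = C / r = $39,700.00 / 0.099 = $401,010.10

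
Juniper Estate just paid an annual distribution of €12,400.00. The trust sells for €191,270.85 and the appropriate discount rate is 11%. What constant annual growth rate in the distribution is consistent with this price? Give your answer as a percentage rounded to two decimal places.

4.24%

P = D₀(1+g)/(r−g) ⇒ P(r−g) = D₀(1+g) ⇒ g(P+D₀) = P·r − D₀
g = (P·r − D₀)/(P + D₀) = (€191,270.85×0.11 − €12,400.00) / (€191,270.85 + €12,400.00) = 0.042420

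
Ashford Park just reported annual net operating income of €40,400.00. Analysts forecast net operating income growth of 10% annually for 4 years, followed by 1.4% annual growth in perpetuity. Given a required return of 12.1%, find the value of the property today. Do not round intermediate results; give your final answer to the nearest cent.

€509135.82

D_1 = 44440.00000
D_2 = 48884.00000
D_3 = 53772.40000
D_4 = 59149.64000
Terminal value at year 4: TV = D_4×(1+g_2)/(r−g_2) = 59977.73496/0.107 = 560539.57907
P_0 = D_1/(1+r)^1 + D_2/(1+r)^2 + D_3/(1+r)^3 + D_4/(1+r)^4 + TV/(1+r)^4
    = 39643.17574 + 38900.52927 + 38171.79500 + 37456.71231 + 354963.61012 = 509135.82243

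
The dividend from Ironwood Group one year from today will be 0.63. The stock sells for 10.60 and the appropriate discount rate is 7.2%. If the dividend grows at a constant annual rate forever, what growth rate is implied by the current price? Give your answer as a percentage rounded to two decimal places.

1.26%

P = D₁/(r−g) ⇒ g = r − D₁/P = 0.072 − 0.63/10.60 = 0.012566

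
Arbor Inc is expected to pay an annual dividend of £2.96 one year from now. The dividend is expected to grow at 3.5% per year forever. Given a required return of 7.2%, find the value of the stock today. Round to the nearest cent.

Growing perpetuity: P = D₁ / (r − g) = £2.9600 / (0.072 − 0.035) = £80.00

£80.00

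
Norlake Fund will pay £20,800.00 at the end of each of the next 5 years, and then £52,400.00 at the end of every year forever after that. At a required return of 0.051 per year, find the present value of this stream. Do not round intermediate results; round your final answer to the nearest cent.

PV of 5-year annuity: £20,800.00 × [1 − (1+0.051)^−5] / 0.051 = 89804.72349
Perpetuity value at year 5: £52,400.00 / 0.051 = 1027450.98039
PV of perpetuity: 1027450.98039 / (1+0.051)^5 = 801212.15776
Total PV = 89804.72349 + 801212.15776 = 891016.88125

£891016.88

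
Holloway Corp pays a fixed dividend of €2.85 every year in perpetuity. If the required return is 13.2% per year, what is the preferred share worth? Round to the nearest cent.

€21.59

Level perpetuity: PV = C / r = €2.85 / 0.132 = €21.59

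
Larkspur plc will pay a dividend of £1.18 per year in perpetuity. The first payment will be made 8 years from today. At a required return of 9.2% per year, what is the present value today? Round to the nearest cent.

Value at end of year 7: C / r = £1.18 / 0.092 = £12.8261
Discount to today: PV = £12.8261 / (1 + 0.092)^7 = £12.8261 / 1.851648 = £6.93

£6.93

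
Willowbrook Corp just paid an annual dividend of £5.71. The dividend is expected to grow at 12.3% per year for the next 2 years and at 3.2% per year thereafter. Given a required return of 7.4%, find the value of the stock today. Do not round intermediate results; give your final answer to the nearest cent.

D_1 = 6.41233
D_2 = 7.20105
Terminal value at year 2: TV = D_2×(1+g_2)/(r−g_2) = 7.43148/0.042 = 176.94000
P_0 = D_1/(1+r)^1 + D_2/(1+r)^2 + TV/(1+r)^2
    = 5.97051 + 6.24291 + 153.39721 = 165.61063

£165.61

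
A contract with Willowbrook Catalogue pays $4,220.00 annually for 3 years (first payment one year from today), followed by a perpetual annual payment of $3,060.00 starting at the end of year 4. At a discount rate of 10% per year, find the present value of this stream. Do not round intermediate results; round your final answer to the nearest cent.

$33484.75

PV of 3-year annuity: $4,220.00 × [1 − (1+0.1)^−3] / 0.1 = 10494.51540
Perpetuity value at year 3: $3,060.00 / 0.1 = 30600.00000
PV of perpetuity: 30600.00000 / (1+0.1)^3 = 22990.23291
Total PV = 10494.51540 + 22990.23291 = 33484.74831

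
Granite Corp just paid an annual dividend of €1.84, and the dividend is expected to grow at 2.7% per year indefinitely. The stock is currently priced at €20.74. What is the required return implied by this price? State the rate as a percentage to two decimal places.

11.81%

D₁ = €1.84 × 1.027 = €1.8897
P = D₁/(r − g) ⇒ r = D₁/P + g = €1.8897/€20.74 + 0.027 = 0.091113 + 0.027 = 0.118113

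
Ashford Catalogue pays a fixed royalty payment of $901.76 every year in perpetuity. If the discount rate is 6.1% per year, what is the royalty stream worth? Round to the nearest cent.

Level perpetuity: PV = C / r = $901.76 / 0.061 = $14,782.95

$14782.95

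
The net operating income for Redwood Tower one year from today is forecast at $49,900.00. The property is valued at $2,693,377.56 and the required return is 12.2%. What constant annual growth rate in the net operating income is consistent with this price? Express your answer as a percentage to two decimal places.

P = D₁/(r−g) ⇒ g = r − D₁/P = 0.122 − $49,900.00/$2,693,377.56 = 0.103473

10.35%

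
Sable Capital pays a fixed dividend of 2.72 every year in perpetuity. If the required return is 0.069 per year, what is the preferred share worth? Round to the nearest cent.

Level perpetuity: PV = C / r = 2.72 / 0.069 = 39.42

39.42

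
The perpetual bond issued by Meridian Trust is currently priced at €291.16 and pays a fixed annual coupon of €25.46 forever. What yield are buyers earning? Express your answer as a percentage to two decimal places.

P = C/r ⇒ r = C/P = €25.46/€291.16 = 0.087443

8.74%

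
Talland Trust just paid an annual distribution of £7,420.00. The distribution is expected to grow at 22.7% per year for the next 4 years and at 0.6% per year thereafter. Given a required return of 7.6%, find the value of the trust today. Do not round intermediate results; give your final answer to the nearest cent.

£221975.00

D_1 = 9104.34000
D_2 = 11171.02518
D_3 = 13706.84790
D_4 = 16818.30237
Terminal value at year 4: TV = D_4×(1+g_2)/(r−g_2) = 16919.21218/0.07 = 241703.03118
P_0 = D_1/(1+r)^1 + D_2/(1+r)^2 + D_3/(1+r)^3 + D_4/(1+r)^4 + TV/(1+r)^4
    = 8461.28253 + 9648.69299 + 11002.73820 + 12546.80276 + 180315.47970 = 221974.99618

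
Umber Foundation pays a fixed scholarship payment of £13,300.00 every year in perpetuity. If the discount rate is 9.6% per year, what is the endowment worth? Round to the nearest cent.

Level perpetuity: PV = C / r = £13,300.00 / 0.096 = £138,541.67

£138541.67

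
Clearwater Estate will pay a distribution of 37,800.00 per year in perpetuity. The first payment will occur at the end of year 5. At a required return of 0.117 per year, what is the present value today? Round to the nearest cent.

Value at end of year 4: C / r = 37,800.00 / 0.117 = 323,076.9231
Discount to today: PV = 323,076.9231 / (1 + 0.117)^4 = 323,076.9231 / 1.556728 = 207,535.91

207535.91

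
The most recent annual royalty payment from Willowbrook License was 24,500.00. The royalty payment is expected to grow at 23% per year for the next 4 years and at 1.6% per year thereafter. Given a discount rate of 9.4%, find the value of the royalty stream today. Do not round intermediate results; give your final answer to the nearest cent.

D_1 = 30135.00000
D_2 = 37066.05000
D_3 = 45591.24150
D_4 = 56077.22704
Terminal value at year 4: TV = D_4×(1+g_2)/(r−g_2) = 56974.46268/0.078 = 730441.82920
P_0 = D_1/(1+r)^1 + D_2/(1+r)^2 + D_3/(1+r)^3 + D_4/(1+r)^4 + TV/(1+r)^4
    = 27545.70384 + 30970.03265 + 34820.05499 + 39148.69071 + 509936.79188 = 642421.27408

642421.27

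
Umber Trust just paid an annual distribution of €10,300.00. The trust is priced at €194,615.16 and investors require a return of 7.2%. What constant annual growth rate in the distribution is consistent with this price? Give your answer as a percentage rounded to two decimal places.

P = D₀(1+g)/(r−g) ⇒ P(r−g) = D₀(1+g) ⇒ g(P+D₀) = P·r − D₀
g = (P·r − D₀)/(P + D₀) = (€194,615.16×0.072 − €10,300.00) / (€194,615.16 + €10,300.00) = 0.018116

1.81%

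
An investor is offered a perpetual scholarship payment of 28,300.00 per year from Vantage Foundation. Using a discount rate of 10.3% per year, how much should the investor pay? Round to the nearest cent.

274757.28

Level perpetuity: PV = C / r = 28,300.00 / 0.103 = 274,757.28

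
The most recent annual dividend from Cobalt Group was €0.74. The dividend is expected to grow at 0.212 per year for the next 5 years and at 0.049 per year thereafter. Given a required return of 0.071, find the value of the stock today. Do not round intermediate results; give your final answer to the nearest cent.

€70.93

D_1 = 0.89688
D_2 = 1.08702
D_3 = 1.31747
D_4 = 1.59677
D_5 = 1.93528
Terminal value at year 5: TV = D_5×(1+g_2)/(r−g_2) = 2.03011/0.022 = 92.27788
P_0 = D_1/(1+r)^1 + D_2/(1+r)^2 + D_3/(1+r)^3 + D_4/(1+r)^4 + D_5/(1+r)^5 + TV/(1+r)^5
    = 0.83742 + 0.94767 + 1.07244 + 1.21362 + 1.37340 + 65.48627 = 70.93083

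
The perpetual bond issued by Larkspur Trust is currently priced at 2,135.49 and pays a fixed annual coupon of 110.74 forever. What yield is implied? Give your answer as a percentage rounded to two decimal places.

5.19%

P = C/r ⇒ r = C/P = 110.74/2,135.49 = 0.051857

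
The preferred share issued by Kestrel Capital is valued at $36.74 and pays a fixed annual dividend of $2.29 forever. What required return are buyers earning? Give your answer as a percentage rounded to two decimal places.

P = C/r ⇒ r = C/P = $2.29/$36.74 = 0.062330

6.23%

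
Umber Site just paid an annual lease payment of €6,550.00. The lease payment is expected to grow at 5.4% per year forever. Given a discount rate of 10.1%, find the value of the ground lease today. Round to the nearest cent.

D₁ = D₀ × (1 + g) = €6,550.00 × 1.054 = €6,903.7000
Growing perpetuity: P = D₁ / (r − g) = €6,903.7000 / (0.101 − 0.054) = €146,887.23

€146887.23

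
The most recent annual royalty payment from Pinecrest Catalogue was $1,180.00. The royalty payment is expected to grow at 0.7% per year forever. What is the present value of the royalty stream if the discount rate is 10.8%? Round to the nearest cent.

D₁ = D₀ × (1 + g) = $1,180.00 × 1.007 = $1,188.2600
Growing perpetuity: P = D₁ / (r − g) = $1,188.2600 / (0.108 − 0.007) = $11,764.95

$11764.95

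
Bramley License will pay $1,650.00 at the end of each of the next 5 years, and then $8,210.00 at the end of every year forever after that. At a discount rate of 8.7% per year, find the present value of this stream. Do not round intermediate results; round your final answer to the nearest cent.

PV of 5-year annuity: $1,650.00 × [1 − (1+0.087)^−5] / 0.087 = 6468.19491
Perpetuity value at year 5: $8,210.00 / 0.087 = 94367.81609
PV of perpetuity: 94367.81609 / (1+0.087)^5 = 62183.64625
Total PV = 6468.19491 + 62183.64625 = 68651.84116

$68651.84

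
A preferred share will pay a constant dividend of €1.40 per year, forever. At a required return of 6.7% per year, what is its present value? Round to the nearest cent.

€20.90

Level perpetuity: PV = C / r = €1.40 / 0.067 = €20.90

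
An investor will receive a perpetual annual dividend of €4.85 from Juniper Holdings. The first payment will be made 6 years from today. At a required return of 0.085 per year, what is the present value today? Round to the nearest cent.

Value at end of year 5: C / r = €4.85 / 0.085 = €57.0588
Discount to today: PV = €57.0588 / (1 + 0.085)^5 = €57.0588 / 1.503657 = €37.95

€37.95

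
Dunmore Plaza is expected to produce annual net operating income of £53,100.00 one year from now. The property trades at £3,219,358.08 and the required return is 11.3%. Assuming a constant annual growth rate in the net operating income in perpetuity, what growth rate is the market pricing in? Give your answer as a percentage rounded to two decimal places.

9.65%

P = D₁/(r−g) ⇒ g = r − D₁/P = 0.113 − £53,100.00/£3,219,358.08 = 0.096506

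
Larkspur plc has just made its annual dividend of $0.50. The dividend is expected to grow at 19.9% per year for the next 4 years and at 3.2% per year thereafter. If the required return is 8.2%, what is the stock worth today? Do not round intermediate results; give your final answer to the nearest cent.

D_1 = 0.59950
D_2 = 0.71880
D_3 = 0.86184
D_4 = 1.03335
Terminal value at year 4: TV = D_4×(1+g_2)/(r−g_2) = 1.06642/0.05 = 21.32831
P_0 = D_1/(1+r)^1 + D_2/(1+r)^2 + D_3/(1+r)^3 + D_4/(1+r)^4 + TV/(1+r)^4
    = 0.55407 + 0.61398 + 0.68037 + 0.75394 + 15.56135 = 18.16371

$18.16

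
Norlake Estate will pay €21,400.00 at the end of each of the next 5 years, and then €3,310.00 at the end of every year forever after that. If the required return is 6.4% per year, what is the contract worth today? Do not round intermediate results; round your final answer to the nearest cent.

PV of 5-year annuity: €21,400.00 × [1 − (1+0.064)^−5] / 0.064 = 89172.06764
Perpetuity value at year 5: €3,310.00 / 0.064 = 51718.75000
PV of perpetuity: 51718.75000 / (1+0.064)^5 = 37926.24795
Total PV = 89172.06764 + 37926.24795 = 127098.31559

€127098.32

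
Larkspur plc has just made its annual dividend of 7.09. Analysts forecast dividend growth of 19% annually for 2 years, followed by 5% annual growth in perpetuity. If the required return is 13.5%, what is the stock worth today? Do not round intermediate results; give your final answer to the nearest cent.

D_1 = 8.43710
D_2 = 10.04015
Terminal value at year 2: TV = D_2×(1+g_2)/(r−g_2) = 10.54216/0.085 = 124.02537
P_0 = D_1/(1+r)^1 + D_2/(1+r)^2 + TV/(1+r)^2
    = 7.43357 + 7.79379 + 96.27617 = 111.50352

111.50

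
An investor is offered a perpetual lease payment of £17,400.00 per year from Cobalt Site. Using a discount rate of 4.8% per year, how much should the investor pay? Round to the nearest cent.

Level perpetuity: PV = C / r = £17,400.00 / 0.048 = £362,500.00

£362500.00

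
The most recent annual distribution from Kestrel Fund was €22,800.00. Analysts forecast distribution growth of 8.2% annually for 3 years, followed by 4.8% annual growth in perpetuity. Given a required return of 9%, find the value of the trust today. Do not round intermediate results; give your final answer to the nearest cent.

D_1 = 24669.60000
D_2 = 26692.50720
D_3 = 28881.29279
Terminal value at year 3: TV = D_3×(1+g_2)/(r−g_2) = 30267.59484/0.042 = 720657.02010
P_0 = D_1/(1+r)^1 + D_2/(1+r)^2 + D_3/(1+r)^3 + TV/(1+r)^3
    = 22632.66055 + 22466.54928 + 22301.65718 + 556479.44571 = 623880.31272

€623880.31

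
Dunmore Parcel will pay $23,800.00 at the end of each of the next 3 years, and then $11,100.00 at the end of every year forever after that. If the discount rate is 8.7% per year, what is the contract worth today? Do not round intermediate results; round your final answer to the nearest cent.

$159906.31

PV of 3-year annuity: $23,800.00 × [1 − (1+0.087)^−3] / 0.087 = 60568.38339
Perpetuity value at year 3: $11,100.00 / 0.087 = 127586.20690
PV of perpetuity: 127586.20690 / (1+0.087)^3 = 99337.92725
Total PV = 60568.38339 + 99337.92725 = 159906.31064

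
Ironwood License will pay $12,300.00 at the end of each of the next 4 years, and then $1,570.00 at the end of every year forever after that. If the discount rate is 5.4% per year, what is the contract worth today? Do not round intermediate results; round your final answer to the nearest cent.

PV of 4-year annuity: $12,300.00 × [1 − (1+0.054)^−4] / 0.054 = 43212.96431
Perpetuity value at year 4: $1,570.00 / 0.054 = 29074.07407
PV of perpetuity: 29074.07407 / (1+0.054)^4 = 23558.27294
Total PV = 43212.96431 + 23558.27294 = 66771.23725

$66771.24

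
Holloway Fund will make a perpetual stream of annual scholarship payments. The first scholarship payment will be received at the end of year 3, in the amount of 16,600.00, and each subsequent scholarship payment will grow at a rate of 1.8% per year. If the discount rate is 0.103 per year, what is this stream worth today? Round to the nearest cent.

160523.32

Value at end of year 2: C₁ / (r − g) = 16,600.00 / (0.103 − 0.018) = 195,294.1176
Discount to today: PV = 195,294.1176 / (1 + 0.103)^2 = 195,294.1176 / 1.216609 = 160,523.32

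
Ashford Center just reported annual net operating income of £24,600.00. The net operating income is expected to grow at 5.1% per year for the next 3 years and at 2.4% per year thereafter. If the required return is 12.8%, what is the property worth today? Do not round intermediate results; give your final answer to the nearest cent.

D_1 = 25854.60000
D_2 = 27173.18460
D_3 = 28559.01701
Terminal value at year 3: TV = D_3×(1+g_2)/(r−g_2) = 29244.43342/0.104 = 281196.47522
P_0 = D_1/(1+r)^1 + D_2/(1+r)^2 + D_3/(1+r)^3 + TV/(1+r)^3
    = 22920.74468 + 21356.11938 + 19898.29917 + 195921.71494 = 260096.87817

£260096.88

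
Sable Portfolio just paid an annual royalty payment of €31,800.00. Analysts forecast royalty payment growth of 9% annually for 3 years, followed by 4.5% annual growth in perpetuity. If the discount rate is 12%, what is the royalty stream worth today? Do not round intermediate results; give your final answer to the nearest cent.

D_1 = 34662.00000
D_2 = 37781.58000
D_3 = 41181.92220
Terminal value at year 3: TV = D_3×(1+g_2)/(r−g_2) = 43035.10870/0.075 = 573801.44932
P_0 = D_1/(1+r)^1 + D_2/(1+r)^2 + D_3/(1+r)^3 + TV/(1+r)^3
    = 30948.21429 + 30119.24426 + 29312.47879 + 408420.53779 = 498800.47513

€498800.48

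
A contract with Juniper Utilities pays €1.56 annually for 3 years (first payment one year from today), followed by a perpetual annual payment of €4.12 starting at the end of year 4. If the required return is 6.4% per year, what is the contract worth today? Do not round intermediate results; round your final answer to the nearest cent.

PV of 3-year annuity: €1.56 × [1 − (1+0.064)^−3] / 0.064 = 4.13923
Perpetuity value at year 3: €4.12 / 0.064 = 64.37500
PV of perpetuity: 64.37500 / (1+0.064)^3 = 53.44319
Total PV = 4.13923 + 53.44319 = 57.58242

€57.58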